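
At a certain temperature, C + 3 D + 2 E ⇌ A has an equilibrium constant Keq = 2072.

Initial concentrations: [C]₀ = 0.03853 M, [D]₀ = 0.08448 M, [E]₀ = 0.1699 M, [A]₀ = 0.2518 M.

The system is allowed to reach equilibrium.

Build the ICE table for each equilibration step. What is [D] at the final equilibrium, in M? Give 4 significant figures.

[D]_eq = 0.2414 M

Q₀ = 3.7550e+05 vs Keq = 2072 ⇒ Q>K, reverse
Step 1:
                  C         D         E         A
  I         0.03853   0.08448    0.1699    0.2518
  C          0.0523    0.1569    0.1046   -0.0523
  E         0.09083    0.2414    0.2745    0.1995
  solve Keq expr → x = -0.0523; check Q = 2072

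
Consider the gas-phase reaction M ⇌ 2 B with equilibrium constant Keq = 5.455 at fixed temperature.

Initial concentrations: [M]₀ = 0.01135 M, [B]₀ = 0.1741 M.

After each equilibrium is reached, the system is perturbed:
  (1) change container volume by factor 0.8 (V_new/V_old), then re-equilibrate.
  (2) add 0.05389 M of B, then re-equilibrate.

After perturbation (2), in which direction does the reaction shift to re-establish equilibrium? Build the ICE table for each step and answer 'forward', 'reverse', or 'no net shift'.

Direction: reverse

Q₀ = 2.671 vs Keq = 5.455 ⇒ Q<K, forward
Step 1:
                  M         B
  I         0.01135    0.1741
  C       -0.005121   0.01024
  E        0.006229    0.1843
  solve Keq expr → x = 0.005121; check Q = 5.455
Then change container volume by factor 0.8 (V_new/V_old).
Step 2:
                  M         B
  I        0.007787    0.2304
  C        0.001667 -0.003334
  E        0.009454    0.2271
  solve Keq expr → x = -0.001667; check Q = 5.455
Then add 0.05389 M of B.
Step 3:
                  M         B
  I        0.009454     0.281
  C        0.004172 -0.008345
  E         0.01363    0.2726
  solve Keq expr → x = -0.004172; check Q = 5.455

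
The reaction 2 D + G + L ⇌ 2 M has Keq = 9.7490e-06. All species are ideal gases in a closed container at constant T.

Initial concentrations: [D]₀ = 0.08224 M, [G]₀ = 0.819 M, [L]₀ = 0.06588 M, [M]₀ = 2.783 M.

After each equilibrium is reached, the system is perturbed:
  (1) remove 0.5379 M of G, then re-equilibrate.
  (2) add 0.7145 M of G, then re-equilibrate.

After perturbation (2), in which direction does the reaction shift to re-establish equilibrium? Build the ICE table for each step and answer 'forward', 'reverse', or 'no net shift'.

Direction: forward

Q₀ = 2.1224e+04 vs Keq = 9.7490e-06 ⇒ Q>K, reverse
Step 1:
                   D          G          L          M
  I          0.08224      0.819    0.06588      2.783
  C            2.767      1.384      1.384     -2.767
  E            2.849      2.203      1.449     0.0159
  solve Keq expr → x = -1.384; check Q = 9.7490e-06
Then remove 0.5379 M of G.
Step 2:
                   D          G          L          M
  I            2.849      1.665      1.449     0.0159
  C         0.002058   0.001029   0.001029  -0.002058
  E            2.851      1.666       1.45    0.01384
  solve Keq expr → x = -0.001029; check Q = 9.7490e-06
Then add 0.7145 M of G.
Step 3:
                   D          G          L          M
  I            2.851       2.38       1.45    0.01384
  C        -0.002676  -0.001338  -0.001338   0.002676
  E            2.849      2.379      1.449    0.01651
  solve Keq expr → x = 0.001338; check Q = 9.7490e-06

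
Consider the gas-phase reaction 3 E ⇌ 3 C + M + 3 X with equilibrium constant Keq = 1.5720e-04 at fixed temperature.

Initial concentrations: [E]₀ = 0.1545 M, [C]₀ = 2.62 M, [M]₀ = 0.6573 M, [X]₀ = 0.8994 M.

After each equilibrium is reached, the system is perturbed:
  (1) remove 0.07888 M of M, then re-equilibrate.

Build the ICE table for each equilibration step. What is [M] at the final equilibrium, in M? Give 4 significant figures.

Q₀ = 2332 vs Keq = 1.5720e-04 ⇒ Q>K, reverse
Step 1:
                    E           C           M           X
  I            0.1545        2.62      0.6573      0.8994
  C            0.8564     -0.8564     -0.2855     -0.8564
  E             1.011       1.764      0.3718     0.04302
  solve Keq expr → x = -0.2855; check Q = 1.5720e-04
Then remove 0.07888 M of M.
Step 2:
                    E           C           M           X
  I             1.011       1.764       0.293     0.04302
  C         -0.003265    0.003265    0.001088    0.003265
  E             1.008       1.767       0.294     0.04628
  solve Keq expr → x = 0.001088; check Q = 1.5720e-04

[M]_eq = 0.294 M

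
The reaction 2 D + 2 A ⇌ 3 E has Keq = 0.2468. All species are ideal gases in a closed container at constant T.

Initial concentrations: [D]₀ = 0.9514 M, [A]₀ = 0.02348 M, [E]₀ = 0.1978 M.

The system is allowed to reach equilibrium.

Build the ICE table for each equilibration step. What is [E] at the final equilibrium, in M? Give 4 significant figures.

Q₀ = 15.51 vs Keq = 0.2468 ⇒ Q>K, reverse
Step 1:
                    D           A           E
  I            0.9514     0.02348      0.1978
  C           0.05493     0.05493     -0.0824
  E             1.006     0.07841      0.1154
  solve Keq expr → x = -0.02747; check Q = 0.2468

[E]_eq = 0.1154 M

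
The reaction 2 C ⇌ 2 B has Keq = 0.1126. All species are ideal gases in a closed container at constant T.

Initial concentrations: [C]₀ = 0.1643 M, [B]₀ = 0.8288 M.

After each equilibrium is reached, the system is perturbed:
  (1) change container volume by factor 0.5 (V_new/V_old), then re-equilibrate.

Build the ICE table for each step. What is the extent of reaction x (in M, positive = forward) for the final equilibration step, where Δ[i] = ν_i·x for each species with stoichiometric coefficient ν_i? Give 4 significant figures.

x = 0 M

Q₀ = 25.45 vs Keq = 0.1126 ⇒ Q>K, reverse
Step 1:
                   C          B
  Initial     0.1643     0.8288
  Change      0.5793    -0.5793
  Equil       0.7436     0.2495
  solve Keq expr → x = -0.2896; check Q = 0.1126
Then change container volume by factor 0.5 (V_new/V_old).
Step 2:
                   C          B
  Initial      1.487      0.499
  Change           0          0
  Equil        1.487      0.499
  solve Keq expr → x = 0; check Q = 0.1126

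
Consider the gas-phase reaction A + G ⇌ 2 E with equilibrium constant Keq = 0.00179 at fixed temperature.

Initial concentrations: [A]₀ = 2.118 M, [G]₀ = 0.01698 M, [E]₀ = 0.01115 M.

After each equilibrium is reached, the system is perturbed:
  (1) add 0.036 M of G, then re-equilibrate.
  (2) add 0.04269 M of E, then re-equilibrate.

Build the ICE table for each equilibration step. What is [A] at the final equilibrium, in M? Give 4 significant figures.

[A]_eq = 2.137 M

Q₀ = 0.003457 vs Keq = 0.00179 ⇒ Q>K, reverse
Step 1:
                   A          G          E
  Initial      2.118    0.01698    0.01115
  Change      0.0014     0.0014    -0.0028
  Equil        2.119    0.01838    0.00835
  solve Keq expr → x = -0.0014; check Q = 0.00179
Then add 0.036 M of G.
Step 2:
                   A          G          E
  Initial      2.119    0.05438    0.00835
  Change   -0.002814  -0.002814   0.005627
  Equil        2.117    0.05157    0.01398
  solve Keq expr → x = 0.002814; check Q = 0.00179
Then add 0.04269 M of E.
Step 3:
                   A          G          E
  Initial      2.117    0.05157    0.05667
  Change     0.02006    0.02006   -0.04012
  Equil        2.137    0.07162    0.01655
  solve Keq expr → x = -0.02006; check Q = 0.00179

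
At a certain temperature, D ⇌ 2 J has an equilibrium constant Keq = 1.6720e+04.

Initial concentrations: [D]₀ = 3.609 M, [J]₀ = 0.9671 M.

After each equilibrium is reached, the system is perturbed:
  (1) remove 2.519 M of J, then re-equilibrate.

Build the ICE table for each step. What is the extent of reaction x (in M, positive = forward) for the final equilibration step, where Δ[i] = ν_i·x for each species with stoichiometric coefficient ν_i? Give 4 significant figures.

x = 0.002082 M

Q₀ = 0.2592 vs Keq = 1.6720e+04 ⇒ Q<K, forward
Step 1:
                   D          J
  I            3.609     0.9671
  C           -3.605       7.21
  E         0.003999      8.177
  solve Keq expr → x = 3.605; check Q = 1.6720e+04
Then remove 2.519 M of J.
Step 2:
                   D          J
  I         0.003999      5.658
  C        -0.002082   0.004163
  E         0.001918      5.662
  solve Keq expr → x = 0.002082; check Q = 1.6720e+04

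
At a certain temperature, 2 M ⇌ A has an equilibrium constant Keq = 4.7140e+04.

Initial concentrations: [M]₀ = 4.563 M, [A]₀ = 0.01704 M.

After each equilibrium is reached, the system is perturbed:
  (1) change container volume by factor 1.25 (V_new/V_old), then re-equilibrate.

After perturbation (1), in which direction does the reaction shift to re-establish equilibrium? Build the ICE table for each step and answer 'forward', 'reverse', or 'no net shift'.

Q₀ = 8.1841e-04 vs Keq = 4.7140e+04 ⇒ Q<K, forward
Step 1:
                   M          A
  I            4.563    0.01704
  C           -4.556      2.278
  E         0.006978      2.295
  solve Keq expr → x = 2.278; check Q = 4.7140e+04
Then change container volume by factor 1.25 (V_new/V_old).
Step 2:
                   M          A
  I         0.005582      1.836
  C       6.5831e-04 -3.2915e-04
  E          0.00624      1.836
  solve Keq expr → x = -3.2915e-04; check Q = 4.7140e+04

Direction: reverse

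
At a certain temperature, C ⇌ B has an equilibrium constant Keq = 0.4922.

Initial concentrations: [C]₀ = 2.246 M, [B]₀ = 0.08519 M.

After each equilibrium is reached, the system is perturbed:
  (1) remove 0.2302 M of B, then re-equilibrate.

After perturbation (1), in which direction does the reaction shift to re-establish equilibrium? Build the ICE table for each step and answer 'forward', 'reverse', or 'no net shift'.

Q₀ = 0.03793 vs Keq = 0.4922 ⇒ Q<K, forward
Step 1:
                   C          B
  I            2.246    0.08519
  C          -0.6837     0.6837
  E            1.562     0.7689
  solve Keq expr → x = 0.6837; check Q = 0.4922
Then remove 0.2302 M of B.
Step 2:
                   C          B
  I            1.562     0.5387
  C          -0.1543     0.1543
  E            1.408      0.693
  solve Keq expr → x = 0.1543; check Q = 0.4922

Direction: forward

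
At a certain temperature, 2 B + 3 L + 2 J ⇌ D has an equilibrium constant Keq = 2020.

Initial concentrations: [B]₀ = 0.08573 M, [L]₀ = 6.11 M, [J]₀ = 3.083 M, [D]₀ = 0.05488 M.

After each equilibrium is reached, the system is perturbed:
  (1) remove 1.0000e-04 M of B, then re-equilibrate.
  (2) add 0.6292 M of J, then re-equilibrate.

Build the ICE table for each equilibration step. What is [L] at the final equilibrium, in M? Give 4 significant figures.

[L]_eq = 5.982 M

Q₀ = 0.003444 vs Keq = 2020 ⇒ Q<K, forward
Step 1:
                  B         L         J         D
  I         0.08573      6.11     3.083   0.05488
  C        -0.08557   -0.1284  -0.08557   0.04279
  E       1.5857e-04     5.982     2.997   0.09767
  solve Keq expr → x = 0.04279; check Q = 2020
Then remove 1.0000e-04 M of B.
Step 2:
                  B         L         J         D
  I       5.8568e-05     5.982     2.997   0.09767
  C       9.9948e-05 1.4992e-04 9.9948e-05 -4.9974e-05
  E       1.5852e-04     5.982     2.998   0.09762
  solve Keq expr → x = -4.9974e-05; check Q = 2020
Then add 0.6292 M of J.
Step 3:
                  B         L         J         D
  I       1.5852e-04     5.982     3.627   0.09762
  C       -2.7489e-05 -4.1234e-05 -2.7489e-05 1.3745e-05
  E       1.3103e-04     5.982     3.627   0.09763
  solve Keq expr → x = 1.3745e-05; check Q = 2020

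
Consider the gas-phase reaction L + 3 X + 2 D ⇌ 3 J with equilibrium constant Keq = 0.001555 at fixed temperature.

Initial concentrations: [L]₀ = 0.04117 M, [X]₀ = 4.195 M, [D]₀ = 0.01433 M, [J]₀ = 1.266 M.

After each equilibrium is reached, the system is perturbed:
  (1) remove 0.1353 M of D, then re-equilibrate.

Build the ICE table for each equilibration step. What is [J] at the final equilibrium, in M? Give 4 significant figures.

Q₀ = 3251 vs Keq = 0.001555 ⇒ Q>K, reverse
Step 1:
                   L          X          D          J
  I          0.04117      4.195    0.01433      1.266
  C           0.3165     0.9494      0.633    -0.9494
  E           0.3576      5.144     0.6473     0.3166
  solve Keq expr → x = -0.3165; check Q = 0.001555
Then remove 0.1353 M of D.
Step 2:
                   L          X          D          J
  I           0.3576      5.144      0.512     0.3166
  C          0.01112    0.03335    0.02223   -0.03335
  E           0.3688      5.178     0.5342     0.2832
  solve Keq expr → x = -0.01112; check Q = 0.001555

[J]_eq = 0.2832 M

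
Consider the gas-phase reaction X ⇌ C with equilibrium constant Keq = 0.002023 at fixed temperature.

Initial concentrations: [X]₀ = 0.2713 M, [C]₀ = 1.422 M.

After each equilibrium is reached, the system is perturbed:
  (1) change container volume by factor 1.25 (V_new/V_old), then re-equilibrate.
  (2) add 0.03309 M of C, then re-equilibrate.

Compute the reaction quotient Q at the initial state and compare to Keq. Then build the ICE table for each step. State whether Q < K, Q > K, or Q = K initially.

Q₀ = 5.241; Q > K (proceeds reverse)

Q₀ = 5.241 vs Keq = 0.002023 ⇒ Q>K, reverse
Step 1:
                    X           C
  Initial      0.2713       1.422
  Change        1.419      -1.419
  Equil          1.69    0.003419
  solve Keq expr → x = -1.419; check Q = 0.002023
Then change container volume by factor 1.25 (V_new/V_old).
Step 2:
                    X           C
  Initial       1.352    0.002735
  Change            0           0
  Equil         1.352    0.002735
  solve Keq expr → x = 0; check Q = 0.002023
Then add 0.03309 M of C.
Step 3:
                    X           C
  Initial       1.352     0.03582
  Change      0.03302    -0.03302
  Equil         1.385    0.002802
  solve Keq expr → x = -0.03302; check Q = 0.002023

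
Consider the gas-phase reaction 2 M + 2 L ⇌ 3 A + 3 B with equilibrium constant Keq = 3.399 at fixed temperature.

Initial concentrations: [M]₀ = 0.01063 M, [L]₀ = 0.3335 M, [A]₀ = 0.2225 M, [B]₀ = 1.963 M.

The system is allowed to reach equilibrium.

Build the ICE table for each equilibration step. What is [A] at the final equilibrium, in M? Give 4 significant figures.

[A]_eq = 0.09553 M

Q₀ = 6630 vs Keq = 3.399 ⇒ Q>K, reverse
Step 1:
                  M         L         A         B
  init      0.01063    0.3335    0.2225     1.963
  Δ         0.08465   0.08465    -0.127    -0.127
  eq        0.09528    0.4181   0.09553     1.836
  solve Keq expr → x = -0.04232; check Q = 3.399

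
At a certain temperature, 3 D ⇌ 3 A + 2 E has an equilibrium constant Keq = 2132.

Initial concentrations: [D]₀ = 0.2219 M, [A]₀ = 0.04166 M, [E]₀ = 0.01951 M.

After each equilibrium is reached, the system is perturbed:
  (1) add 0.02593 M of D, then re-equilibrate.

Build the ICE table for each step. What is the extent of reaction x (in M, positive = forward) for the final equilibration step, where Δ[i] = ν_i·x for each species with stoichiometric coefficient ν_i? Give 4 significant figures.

x = 0.008305 M

Q₀ = 2.5188e-06 vs Keq = 2132 ⇒ Q<K, forward
Step 1:
                  D         A         E
  I          0.2219   0.04166   0.01951
  C         -0.2159    0.2159    0.1439
  E        0.005983    0.2576    0.1635
  solve Keq expr → x = 0.07197; check Q = 2132
Then add 0.02593 M of D.
Step 2:
                  D         A         E
  I         0.03191    0.2576    0.1635
  C        -0.02491   0.02491   0.01661
  E        0.006999    0.2825    0.1801
  solve Keq expr → x = 0.008305; check Q = 2132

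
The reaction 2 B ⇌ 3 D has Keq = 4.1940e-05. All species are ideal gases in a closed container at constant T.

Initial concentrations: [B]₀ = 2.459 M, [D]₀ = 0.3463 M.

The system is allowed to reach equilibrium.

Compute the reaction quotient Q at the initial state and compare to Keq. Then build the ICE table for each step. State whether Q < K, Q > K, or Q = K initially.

Q₀ = 0.006868 vs Keq = 4.1940e-05 ⇒ Q>K, reverse
Step 1:
                    B           D
  I             2.459      0.3463
  C            0.1866     -0.2798
  E             2.646     0.06646
  solve Keq expr → x = -0.09328; check Q = 4.1940e-05

Q₀ = 0.006868; Q > K (proceeds reverse)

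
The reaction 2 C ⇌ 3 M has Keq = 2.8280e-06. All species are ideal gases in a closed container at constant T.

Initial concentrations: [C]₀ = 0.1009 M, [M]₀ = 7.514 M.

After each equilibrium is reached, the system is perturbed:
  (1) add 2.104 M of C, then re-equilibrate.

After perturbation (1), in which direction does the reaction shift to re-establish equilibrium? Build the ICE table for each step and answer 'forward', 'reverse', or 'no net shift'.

Direction: forward

Q₀ = 4.1671e+04 vs Keq = 2.8280e-06 ⇒ Q>K, reverse
Step 1:
                   C          M
  Initial     0.1009      7.514
  Change       4.981     -7.472
  Equil        5.082     0.0418
  solve Keq expr → x = -2.491; check Q = 2.8280e-06
Then add 2.104 M of C.
Step 2:
                   C          M
  Initial      7.186     0.0418
  Change   -0.007216    0.01082
  Equil        7.179    0.05263
  solve Keq expr → x = 0.003608; check Q = 2.8280e-06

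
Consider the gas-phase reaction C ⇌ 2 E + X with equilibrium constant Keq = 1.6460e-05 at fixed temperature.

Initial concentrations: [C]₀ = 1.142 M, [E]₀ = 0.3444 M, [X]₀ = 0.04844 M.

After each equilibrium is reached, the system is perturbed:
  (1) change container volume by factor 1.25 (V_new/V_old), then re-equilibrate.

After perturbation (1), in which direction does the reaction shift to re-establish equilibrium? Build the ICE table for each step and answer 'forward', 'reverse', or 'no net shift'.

Direction: forward

Q₀ = 0.005031 vs Keq = 1.6460e-05 ⇒ Q>K, reverse
Step 1:
                   C          E          X
  init         1.142     0.3444    0.04844
  Δ          0.04812   -0.09624   -0.04812
  eq            1.19     0.2482 3.1811e-04
  solve Keq expr → x = -0.04812; check Q = 1.6460e-05
Then change container volume by factor 1.25 (V_new/V_old).
Step 2:
                   C          E          X
  init        0.9521     0.1985 2.5448e-04
  Δ       -1.4195e-04 2.8391e-04 1.4195e-04
  eq           0.952     0.1988 3.9644e-04
  solve Keq expr → x = 1.4195e-04; check Q = 1.6460e-05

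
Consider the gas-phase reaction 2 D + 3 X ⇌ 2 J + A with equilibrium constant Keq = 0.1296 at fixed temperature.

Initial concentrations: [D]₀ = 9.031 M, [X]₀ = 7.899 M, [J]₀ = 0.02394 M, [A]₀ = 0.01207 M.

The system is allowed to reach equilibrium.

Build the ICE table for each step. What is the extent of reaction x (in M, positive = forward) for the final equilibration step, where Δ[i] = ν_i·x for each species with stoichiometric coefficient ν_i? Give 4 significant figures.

Q₀ = 1.7209e-10 vs Keq = 0.1296 ⇒ Q<K, forward
Step 1:
                    D           X           J           A
  init          9.031       7.899     0.02394     0.01207
  Δ            -3.891      -5.837       3.891       1.946
  eq             5.14       2.062       3.915       1.958
  solve Keq expr → x = 1.946; check Q = 0.1296

x = 1.946 M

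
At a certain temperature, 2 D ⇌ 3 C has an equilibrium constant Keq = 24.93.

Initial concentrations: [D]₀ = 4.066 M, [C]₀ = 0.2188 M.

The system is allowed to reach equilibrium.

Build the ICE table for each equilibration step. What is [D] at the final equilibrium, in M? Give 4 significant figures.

[D]_eq = 1.575 M

Q₀ = 6.3359e-04 vs Keq = 24.93 ⇒ Q<K, forward
Step 1:
                    D           C
  init          4.066      0.2188
  Δ            -2.491       3.736
  eq            1.575       3.955
  solve Keq expr → x = 1.245; check Q = 24.93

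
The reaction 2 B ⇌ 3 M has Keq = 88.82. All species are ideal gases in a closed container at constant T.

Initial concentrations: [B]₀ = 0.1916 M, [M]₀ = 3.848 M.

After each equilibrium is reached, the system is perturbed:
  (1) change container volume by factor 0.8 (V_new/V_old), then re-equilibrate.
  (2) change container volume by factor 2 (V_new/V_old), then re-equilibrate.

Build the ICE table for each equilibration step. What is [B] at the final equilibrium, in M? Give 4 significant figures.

Q₀ = 1552 vs Keq = 88.82 ⇒ Q>K, reverse
Step 1:
                    B           M
  I            0.1916       3.848
  C            0.4206      -0.631
  E            0.6122       3.217
  solve Keq expr → x = -0.2103; check Q = 88.82
Then change container volume by factor 0.8 (V_new/V_old).
Step 2:
                    B           M
  I            0.7653       4.021
  C            0.0612     -0.0918
  E            0.8265       3.929
  solve Keq expr → x = -0.0306; check Q = 88.82
Then change container volume by factor 2 (V_new/V_old).
Step 3:
                    B           M
  I            0.4133       1.965
  C           -0.0903      0.1355
  E             0.323         2.1
  solve Keq expr → x = 0.04515; check Q = 88.82

[B]_eq = 0.323 M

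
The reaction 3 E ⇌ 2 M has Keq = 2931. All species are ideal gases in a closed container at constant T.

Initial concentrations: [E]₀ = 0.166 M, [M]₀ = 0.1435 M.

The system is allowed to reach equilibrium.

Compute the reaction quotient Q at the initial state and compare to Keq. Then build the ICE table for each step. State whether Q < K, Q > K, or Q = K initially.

Q₀ = 4.502 vs Keq = 2931 ⇒ Q<K, forward
Step 1:
                    E           M
  I             0.166      0.1435
  C           -0.1393     0.09286
  E           0.02671      0.2364
  solve Keq expr → x = 0.04643; check Q = 2931

Q₀ = 4.502; Q < K (proceeds forward)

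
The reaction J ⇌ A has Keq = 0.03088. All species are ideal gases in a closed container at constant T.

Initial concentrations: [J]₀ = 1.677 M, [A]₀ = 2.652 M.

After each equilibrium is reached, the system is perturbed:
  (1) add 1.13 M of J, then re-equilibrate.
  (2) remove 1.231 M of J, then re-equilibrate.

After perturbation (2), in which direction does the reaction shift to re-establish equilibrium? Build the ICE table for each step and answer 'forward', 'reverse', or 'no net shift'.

Direction: reverse

Q₀ = 1.581 vs Keq = 0.03088 ⇒ Q>K, reverse
Step 1:
                  J         A
  init        1.677     2.652
  Δ           2.522    -2.522
  eq          4.199    0.1297
  solve Keq expr → x = -2.522; check Q = 0.03088
Then add 1.13 M of J.
Step 2:
                  J         A
  init        5.329    0.1297
  Δ        -0.03385   0.03385
  eq          5.295    0.1635
  solve Keq expr → x = 0.03385; check Q = 0.03088
Then remove 1.231 M of J.
Step 3:
                  J         A
  init        4.064    0.1635
  Δ         0.03687  -0.03687
  eq          4.101    0.1266
  solve Keq expr → x = -0.03687; check Q = 0.03088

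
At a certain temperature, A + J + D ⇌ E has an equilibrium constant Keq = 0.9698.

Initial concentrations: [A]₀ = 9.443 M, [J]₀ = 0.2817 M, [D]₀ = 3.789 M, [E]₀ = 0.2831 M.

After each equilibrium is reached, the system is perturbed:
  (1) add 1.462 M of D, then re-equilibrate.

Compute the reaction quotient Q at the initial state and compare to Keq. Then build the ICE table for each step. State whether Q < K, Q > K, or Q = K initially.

Q₀ = 0.02809; Q < K (proceeds forward)

Q₀ = 0.02809 vs Keq = 0.9698 ⇒ Q<K, forward
Step 1:
                  A         J         D         E
  init        9.443    0.2817     3.789    0.2831
  Δ         -0.2643   -0.2643   -0.2643    0.2643
  eq          9.179   0.01745     3.525    0.5474
  solve Keq expr → x = 0.2643; check Q = 0.9698
Then add 1.462 M of D.
Step 2:
                  A         J         D         E
  init        9.179   0.01745     4.987    0.5474
  Δ       -0.004983 -0.004983 -0.004983  0.004983
  eq          9.174   0.01246     4.982    0.5523
  solve Keq expr → x = 0.004983; check Q = 0.9698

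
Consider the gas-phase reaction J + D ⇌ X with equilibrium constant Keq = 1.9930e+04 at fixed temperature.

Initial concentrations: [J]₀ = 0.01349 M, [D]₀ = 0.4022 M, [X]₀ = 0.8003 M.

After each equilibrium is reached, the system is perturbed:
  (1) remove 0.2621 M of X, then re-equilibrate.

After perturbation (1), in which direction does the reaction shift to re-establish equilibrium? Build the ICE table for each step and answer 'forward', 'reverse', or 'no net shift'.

Q₀ = 147.5 vs Keq = 1.9930e+04 ⇒ Q<K, forward
Step 1:
                    J           D           X
  init        0.01349      0.4022      0.8003
  Δ          -0.01338    -0.01338     0.01338
  eq       1.0500e-04      0.3888      0.8137
  solve Keq expr → x = 0.01338; check Q = 1.9930e+04
Then remove 0.2621 M of X.
Step 2:
                    J           D           X
  init     1.0500e-04      0.3888      0.5516
  Δ       -3.3813e-05 -3.3813e-05  3.3813e-05
  eq       7.1191e-05      0.3888      0.5516
  solve Keq expr → x = 3.3813e-05; check Q = 1.9930e+04

Direction: forward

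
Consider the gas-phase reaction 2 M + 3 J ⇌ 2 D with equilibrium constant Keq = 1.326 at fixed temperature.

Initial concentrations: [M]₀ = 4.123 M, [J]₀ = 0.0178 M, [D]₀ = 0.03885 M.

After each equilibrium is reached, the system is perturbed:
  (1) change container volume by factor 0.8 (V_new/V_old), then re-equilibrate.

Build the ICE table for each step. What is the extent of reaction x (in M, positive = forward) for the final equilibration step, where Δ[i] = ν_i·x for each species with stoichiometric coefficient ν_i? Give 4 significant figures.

Q₀ = 15.74 vs Keq = 1.326 ⇒ Q>K, reverse
Step 1:
                  M         J         D
  init        4.123    0.0178   0.03885
  Δ          0.0102   0.01529   -0.0102
  eq          4.133   0.03309   0.02865
  solve Keq expr → x = -0.005098; check Q = 1.326
Then change container volume by factor 0.8 (V_new/V_old).
Step 2:
                  M         J         D
  init        5.166   0.04137   0.03582
  Δ       -0.003921 -0.005882  0.003921
  eq          5.163   0.03549   0.03974
  solve Keq expr → x = 0.001961; check Q = 1.326

x = 0.001961 M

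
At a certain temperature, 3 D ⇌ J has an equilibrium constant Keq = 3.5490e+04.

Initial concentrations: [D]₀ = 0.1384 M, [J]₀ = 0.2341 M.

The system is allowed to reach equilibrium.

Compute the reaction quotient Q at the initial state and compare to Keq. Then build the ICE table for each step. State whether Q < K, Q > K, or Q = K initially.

Q₀ = 88.31 vs Keq = 3.5490e+04 ⇒ Q<K, forward
Step 1:
                  D         J
  init       0.1384    0.2341
  Δ         -0.1186   0.03955
  eq        0.01976    0.2736
  solve Keq expr → x = 0.03955; check Q = 3.5490e+04

Q₀ = 88.31; Q < K (proceeds forward)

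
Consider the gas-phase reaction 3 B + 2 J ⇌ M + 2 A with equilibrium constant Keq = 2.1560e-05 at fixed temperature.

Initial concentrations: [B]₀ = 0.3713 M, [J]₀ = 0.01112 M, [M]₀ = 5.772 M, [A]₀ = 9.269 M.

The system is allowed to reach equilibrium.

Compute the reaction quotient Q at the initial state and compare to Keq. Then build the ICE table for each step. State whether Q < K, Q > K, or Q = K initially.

Q₀ = 7.8344e+07 vs Keq = 2.1560e-05 ⇒ Q>K, reverse
Step 1:
                    B           J           M           A
  I            0.3713     0.01112       5.772       9.269
  C             12.05       8.034      -4.017      -8.034
  E             12.42       8.045       1.755       1.235
  solve Keq expr → x = -4.017; check Q = 2.1560e-05

Q₀ = 7.8344e+07; Q > K (proceeds reverse)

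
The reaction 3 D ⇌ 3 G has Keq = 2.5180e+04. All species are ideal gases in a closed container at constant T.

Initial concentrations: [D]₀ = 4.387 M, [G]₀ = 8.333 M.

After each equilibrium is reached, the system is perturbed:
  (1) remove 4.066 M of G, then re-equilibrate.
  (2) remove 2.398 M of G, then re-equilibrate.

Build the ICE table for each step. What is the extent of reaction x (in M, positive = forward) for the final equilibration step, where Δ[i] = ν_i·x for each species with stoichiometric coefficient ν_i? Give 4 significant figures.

x = 0.02637 M

Q₀ = 6.853 vs Keq = 2.5180e+04 ⇒ Q<K, forward
Step 1:
                  D         G
  Initial     4.387     8.333
  Change     -3.967     3.967
  Equil      0.4197      12.3
  solve Keq expr → x = 1.322; check Q = 2.5180e+04
Then remove 4.066 M of G.
Step 2:
                  D         G
  Initial    0.4197     8.234
  Change    -0.1341    0.1341
  Equil      0.2855     8.368
  solve Keq expr → x = 0.04472; check Q = 2.5180e+04
Then remove 2.398 M of G.
Step 3:
                  D         G
  Initial    0.2855      5.97
  Change   -0.07912   0.07912
  Equil      0.2064      6.05
  solve Keq expr → x = 0.02637; check Q = 2.5180e+04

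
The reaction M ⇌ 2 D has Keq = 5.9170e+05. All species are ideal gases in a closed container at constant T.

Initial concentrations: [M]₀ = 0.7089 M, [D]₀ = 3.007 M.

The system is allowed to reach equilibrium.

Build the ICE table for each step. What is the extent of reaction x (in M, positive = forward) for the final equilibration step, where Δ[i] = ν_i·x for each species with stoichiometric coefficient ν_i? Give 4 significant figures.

x = 0.7089 M

Q₀ = 12.76 vs Keq = 5.9170e+05 ⇒ Q<K, forward
Step 1:
                    M           D
  I            0.7089       3.007
  C           -0.7089       1.418
  E        3.3088e-05       4.425
  solve Keq expr → x = 0.7089; check Q = 5.9170e+05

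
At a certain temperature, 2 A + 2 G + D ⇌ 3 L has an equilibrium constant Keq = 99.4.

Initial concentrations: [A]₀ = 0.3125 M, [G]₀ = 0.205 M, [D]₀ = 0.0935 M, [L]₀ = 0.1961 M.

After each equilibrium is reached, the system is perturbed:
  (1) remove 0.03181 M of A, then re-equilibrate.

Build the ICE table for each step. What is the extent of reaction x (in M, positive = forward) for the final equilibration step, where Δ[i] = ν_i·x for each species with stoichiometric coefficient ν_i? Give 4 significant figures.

x = -0.002754 M

Q₀ = 19.65 vs Keq = 99.4 ⇒ Q<K, forward
Step 1:
                   A          G          D          L
  I           0.3125      0.205     0.0935     0.1961
  C         -0.03706   -0.03706   -0.01853    0.05559
  E           0.2754     0.1679    0.07497     0.2517
  solve Keq expr → x = 0.01853; check Q = 99.4
Then remove 0.03181 M of A.
Step 2:
                   A          G          D          L
  I           0.2436     0.1679    0.07497     0.2517
  C         0.005508   0.005508   0.002754  -0.008261
  E           0.2491     0.1734    0.07772     0.2434
  solve Keq expr → x = -0.002754; check Q = 99.4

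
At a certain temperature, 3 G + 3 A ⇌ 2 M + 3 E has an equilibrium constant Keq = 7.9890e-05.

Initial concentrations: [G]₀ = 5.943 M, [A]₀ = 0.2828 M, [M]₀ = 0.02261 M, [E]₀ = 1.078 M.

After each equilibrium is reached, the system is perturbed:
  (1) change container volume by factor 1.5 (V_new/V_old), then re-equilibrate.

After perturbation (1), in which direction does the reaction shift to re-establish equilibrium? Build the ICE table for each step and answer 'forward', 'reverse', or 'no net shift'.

Q₀ = 1.3490e-04 vs Keq = 7.9890e-05 ⇒ Q>K, reverse
Step 1:
                  G         A         M         E
  I           5.943    0.2828   0.02261     1.078
  C        0.006601  0.006601   -0.0044 -0.006601
  E            5.95    0.2894   0.01821     1.071
  solve Keq expr → x = -0.0022; check Q = 7.9890e-05
Then change container volume by factor 1.5 (V_new/V_old).
Step 2:
                  G         A         M         E
  I           3.966    0.1929   0.01214    0.7143
  C        0.002896  0.002896 -0.001931 -0.002896
  E           3.969    0.1958   0.01021    0.7114
  solve Keq expr → x = -9.6528e-04; check Q = 7.9890e-05

Direction: reverse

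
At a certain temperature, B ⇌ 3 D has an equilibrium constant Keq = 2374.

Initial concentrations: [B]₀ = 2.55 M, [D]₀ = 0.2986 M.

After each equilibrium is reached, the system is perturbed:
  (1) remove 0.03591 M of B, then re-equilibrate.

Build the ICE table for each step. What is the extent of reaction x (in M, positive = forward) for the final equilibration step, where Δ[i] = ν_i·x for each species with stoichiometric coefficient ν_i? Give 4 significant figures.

Q₀ = 0.01044 vs Keq = 2374 ⇒ Q<K, forward
Step 1:
                   B          D
  Initial       2.55     0.2986
  Change      -2.377      7.132
  Equil       0.1728       7.43
  solve Keq expr → x = 2.377; check Q = 2374
Then remove 0.03591 M of B.
Step 2:
                   B          D
  Initial     0.1369       7.43
  Change     0.02976   -0.08927
  Equil       0.1666      7.341
  solve Keq expr → x = -0.02976; check Q = 2374

x = -0.02976 M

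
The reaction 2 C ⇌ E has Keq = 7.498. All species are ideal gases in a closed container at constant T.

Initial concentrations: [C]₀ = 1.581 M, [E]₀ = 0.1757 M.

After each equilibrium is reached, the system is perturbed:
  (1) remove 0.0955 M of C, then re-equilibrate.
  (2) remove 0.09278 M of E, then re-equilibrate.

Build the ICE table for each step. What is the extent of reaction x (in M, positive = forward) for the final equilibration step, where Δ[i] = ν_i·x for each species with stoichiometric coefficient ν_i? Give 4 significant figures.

x = 0.009031 M

Q₀ = 0.07029 vs Keq = 7.498 ⇒ Q<K, forward
Step 1:
                  C         E
  I           1.581    0.1757
  C          -1.254    0.6269
  E          0.3272    0.8026
  solve Keq expr → x = 0.6269; check Q = 7.498
Then remove 0.0955 M of C.
Step 2:
                  C         E
  I          0.2317    0.8026
  C         0.08656  -0.04328
  E          0.3182    0.7593
  solve Keq expr → x = -0.04328; check Q = 7.498
Then remove 0.09278 M of E.
Step 3:
                  C         E
  I          0.3182    0.6666
  C        -0.01806  0.009031
  E          0.3002    0.6756
  solve Keq expr → x = 0.009031; check Q = 7.498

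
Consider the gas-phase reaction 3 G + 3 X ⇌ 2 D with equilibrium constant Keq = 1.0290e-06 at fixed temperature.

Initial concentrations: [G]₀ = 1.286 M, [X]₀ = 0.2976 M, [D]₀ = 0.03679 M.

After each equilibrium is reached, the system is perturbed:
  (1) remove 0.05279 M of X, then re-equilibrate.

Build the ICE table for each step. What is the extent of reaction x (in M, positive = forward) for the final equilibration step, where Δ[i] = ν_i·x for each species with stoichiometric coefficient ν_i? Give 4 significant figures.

Q₀ = 0.02415 vs Keq = 1.0290e-06 ⇒ Q>K, reverse
Step 1:
                   G          X          D
  I            1.286     0.2976    0.03679
  C          0.05469    0.05469   -0.03646
  E            1.341     0.3523 3.2927e-04
  solve Keq expr → x = -0.01823; check Q = 1.0290e-06
Then remove 0.05279 M of X.
Step 2:
                   G          X          D
  I            1.341     0.2995 3.2927e-04
  C       1.0649e-04 1.0649e-04 -7.0996e-05
  E            1.341     0.2996 2.5827e-04
  solve Keq expr → x = -3.5498e-05; check Q = 1.0290e-06

x = -3.5498e-05 M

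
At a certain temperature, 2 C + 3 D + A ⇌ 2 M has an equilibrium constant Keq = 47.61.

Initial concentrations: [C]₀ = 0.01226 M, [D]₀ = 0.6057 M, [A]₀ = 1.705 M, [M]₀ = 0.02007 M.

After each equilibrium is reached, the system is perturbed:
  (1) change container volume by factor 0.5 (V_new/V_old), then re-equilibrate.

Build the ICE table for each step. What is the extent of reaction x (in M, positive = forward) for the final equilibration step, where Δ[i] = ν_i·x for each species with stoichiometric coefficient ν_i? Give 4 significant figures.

x = 0.004411 M

Q₀ = 7.073 vs Keq = 47.61 ⇒ Q<K, forward
Step 1:
                    C           D           A           M
  init        0.01226      0.6057       1.705     0.02007
  Δ         -0.005982   -0.008973   -0.002991    0.005982
  eq         0.006278      0.5967       1.702     0.02605
  solve Keq expr → x = 0.002991; check Q = 47.61
Then change container volume by factor 0.5 (V_new/V_old).
Step 2:
                    C           D           A           M
  init        0.01256       1.193       3.404      0.0521
  Δ         -0.008822    -0.01323   -0.004411    0.008822
  eq         0.003735        1.18         3.4     0.06093
  solve Keq expr → x = 0.004411; check Q = 47.61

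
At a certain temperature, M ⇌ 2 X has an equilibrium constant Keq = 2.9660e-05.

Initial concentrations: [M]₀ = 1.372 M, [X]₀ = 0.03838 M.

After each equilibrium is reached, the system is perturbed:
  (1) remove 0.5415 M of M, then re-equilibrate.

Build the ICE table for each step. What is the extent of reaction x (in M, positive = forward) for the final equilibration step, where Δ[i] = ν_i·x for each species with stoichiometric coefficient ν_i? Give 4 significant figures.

Q₀ = 0.001074 vs Keq = 2.9660e-05 ⇒ Q>K, reverse
Step 1:
                   M          X
  I            1.372    0.03838
  C          0.01598   -0.03196
  E            1.388   0.006416
  solve Keq expr → x = -0.01598; check Q = 2.9660e-05
Then remove 0.5415 M of M.
Step 2:
                   M          X
  I           0.8465   0.006416
  C       7.0173e-04  -0.001403
  E           0.8472   0.005013
  solve Keq expr → x = -7.0173e-04; check Q = 2.9660e-05

x = -7.0173e-04 M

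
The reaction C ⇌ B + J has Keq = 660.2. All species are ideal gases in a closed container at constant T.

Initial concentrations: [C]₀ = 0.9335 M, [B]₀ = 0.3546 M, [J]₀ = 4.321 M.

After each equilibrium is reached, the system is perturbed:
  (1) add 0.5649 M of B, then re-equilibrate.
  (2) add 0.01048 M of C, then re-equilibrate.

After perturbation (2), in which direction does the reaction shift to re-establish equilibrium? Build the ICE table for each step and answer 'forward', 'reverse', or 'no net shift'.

Direction: forward

Q₀ = 1.641 vs Keq = 660.2 ⇒ Q<K, forward
Step 1:
                    C           B           J
  I            0.9335      0.3546       4.321
  C           -0.9233      0.9233      0.9233
  E           0.01015       1.278       5.244
  solve Keq expr → x = 0.9233; check Q = 660.2
Then add 0.5649 M of B.
Step 2:
                    C           B           J
  I           0.01015       1.843       5.244
  C           0.00444    -0.00444    -0.00444
  E           0.01459       1.838        5.24
  solve Keq expr → x = -0.00444; check Q = 660.2
Then add 0.01048 M of C.
Step 3:
                    C           B           J
  I           0.02507       1.838        5.24
  C          -0.01037     0.01037     0.01037
  E            0.0147       1.849        5.25
  solve Keq expr → x = 0.01037; check Q = 660.2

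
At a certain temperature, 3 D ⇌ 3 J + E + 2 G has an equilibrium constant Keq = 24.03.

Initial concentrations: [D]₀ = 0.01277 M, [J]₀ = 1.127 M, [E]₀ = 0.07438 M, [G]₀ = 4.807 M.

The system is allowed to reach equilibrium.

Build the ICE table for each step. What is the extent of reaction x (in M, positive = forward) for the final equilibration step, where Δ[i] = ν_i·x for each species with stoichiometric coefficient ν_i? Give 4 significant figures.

x = -0.06329 M

Q₀ = 1.1814e+06 vs Keq = 24.03 ⇒ Q>K, reverse
Step 1:
                   D          J          E          G
  Initial    0.01277      1.127    0.07438      4.807
  Change      0.1899    -0.1899   -0.06329    -0.1266
  Equil       0.2026     0.9371    0.01109       4.68
  solve Keq expr → x = -0.06329; check Q = 24.03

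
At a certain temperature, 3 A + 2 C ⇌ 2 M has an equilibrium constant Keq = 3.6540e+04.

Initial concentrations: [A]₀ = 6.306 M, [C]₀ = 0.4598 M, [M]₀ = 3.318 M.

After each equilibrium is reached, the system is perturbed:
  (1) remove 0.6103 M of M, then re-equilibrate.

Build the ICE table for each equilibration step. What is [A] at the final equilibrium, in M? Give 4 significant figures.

[A]_eq = 5.618 M

Q₀ = 0.2077 vs Keq = 3.6540e+04 ⇒ Q<K, forward
Step 1:
                  A         C         M
  init        6.306    0.4598     3.318
  Δ         -0.6875   -0.4583    0.4583
  eq          5.619  0.001483     3.776
  solve Keq expr → x = 0.2292; check Q = 3.6540e+04
Then remove 0.6103 M of M.
Step 2:
                  A         C         M
  init        5.619  0.001483     3.166
  Δ       -3.5928e-04 -2.3952e-04 2.3952e-04
  eq          5.618  0.001244     3.166
  solve Keq expr → x = 1.1976e-04; check Q = 3.6540e+04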